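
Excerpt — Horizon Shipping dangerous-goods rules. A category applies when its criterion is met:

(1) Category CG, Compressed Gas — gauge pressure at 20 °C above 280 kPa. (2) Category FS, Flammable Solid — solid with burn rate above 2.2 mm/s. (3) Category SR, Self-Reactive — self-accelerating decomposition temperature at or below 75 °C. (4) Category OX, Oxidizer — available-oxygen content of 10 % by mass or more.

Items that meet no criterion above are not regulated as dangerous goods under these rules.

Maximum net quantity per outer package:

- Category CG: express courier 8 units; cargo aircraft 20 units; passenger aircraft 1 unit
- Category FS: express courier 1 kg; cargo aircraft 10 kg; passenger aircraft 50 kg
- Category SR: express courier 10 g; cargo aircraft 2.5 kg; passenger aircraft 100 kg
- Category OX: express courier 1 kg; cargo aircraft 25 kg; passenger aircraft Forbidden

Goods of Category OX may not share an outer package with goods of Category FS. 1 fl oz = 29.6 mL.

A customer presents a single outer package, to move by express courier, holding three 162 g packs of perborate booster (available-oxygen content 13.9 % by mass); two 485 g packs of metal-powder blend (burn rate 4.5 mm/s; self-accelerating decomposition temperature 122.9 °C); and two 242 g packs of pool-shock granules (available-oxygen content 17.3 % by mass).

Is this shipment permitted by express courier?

No

With available-oxygen content 13.9 % by mass (≥ 10 % by mass), the perborate booster falls in Category OX.
The metal-powder blend has burn rate 4.5 mm/s, which is > 2.2 mm/s, so it is Category FS (Flammable Solid).
The pool-shock granules have available-oxygen content 17.3 % by mass, which is ≥ 10 % by mass, so they are Category OX (Oxidizer).
Total Category OX: (three 162 g packs = 486 g) + (two 242 g packs = 484 g) = 970 g.
That is within the Category OX express courier limit of 1 kg.
Category FS quantity: two 485 g packs = 970 g.
That is within the Category FS express courier limit of 1 kg.
Category OX and Category FS may not share an outer package.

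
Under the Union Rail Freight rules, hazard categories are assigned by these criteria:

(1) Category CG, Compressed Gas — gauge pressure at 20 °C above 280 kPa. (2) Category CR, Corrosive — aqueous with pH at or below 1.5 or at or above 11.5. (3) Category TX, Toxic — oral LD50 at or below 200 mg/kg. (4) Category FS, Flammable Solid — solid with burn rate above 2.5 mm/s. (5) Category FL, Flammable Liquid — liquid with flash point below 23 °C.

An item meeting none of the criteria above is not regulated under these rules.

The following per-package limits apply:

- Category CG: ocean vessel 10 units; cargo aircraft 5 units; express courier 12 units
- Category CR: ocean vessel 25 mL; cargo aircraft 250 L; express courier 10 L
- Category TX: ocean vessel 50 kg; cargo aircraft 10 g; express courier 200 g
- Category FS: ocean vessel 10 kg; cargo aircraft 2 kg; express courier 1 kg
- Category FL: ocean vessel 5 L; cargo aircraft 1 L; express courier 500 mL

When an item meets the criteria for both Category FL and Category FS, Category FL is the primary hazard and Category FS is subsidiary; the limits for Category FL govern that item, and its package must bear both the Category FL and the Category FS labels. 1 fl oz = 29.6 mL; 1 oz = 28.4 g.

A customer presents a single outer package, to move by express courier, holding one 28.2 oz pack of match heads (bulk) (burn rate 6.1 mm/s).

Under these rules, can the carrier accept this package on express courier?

Yes

Burn rate 6.1 mm/s meets the Category FS criterion (Flammable Solid), so the match heads (bulk) are Category FS.
Category FS quantity: one 28.2 oz pack = 800.88 g.
800.88 g is within the express courier limit of 1 kg for Category FS.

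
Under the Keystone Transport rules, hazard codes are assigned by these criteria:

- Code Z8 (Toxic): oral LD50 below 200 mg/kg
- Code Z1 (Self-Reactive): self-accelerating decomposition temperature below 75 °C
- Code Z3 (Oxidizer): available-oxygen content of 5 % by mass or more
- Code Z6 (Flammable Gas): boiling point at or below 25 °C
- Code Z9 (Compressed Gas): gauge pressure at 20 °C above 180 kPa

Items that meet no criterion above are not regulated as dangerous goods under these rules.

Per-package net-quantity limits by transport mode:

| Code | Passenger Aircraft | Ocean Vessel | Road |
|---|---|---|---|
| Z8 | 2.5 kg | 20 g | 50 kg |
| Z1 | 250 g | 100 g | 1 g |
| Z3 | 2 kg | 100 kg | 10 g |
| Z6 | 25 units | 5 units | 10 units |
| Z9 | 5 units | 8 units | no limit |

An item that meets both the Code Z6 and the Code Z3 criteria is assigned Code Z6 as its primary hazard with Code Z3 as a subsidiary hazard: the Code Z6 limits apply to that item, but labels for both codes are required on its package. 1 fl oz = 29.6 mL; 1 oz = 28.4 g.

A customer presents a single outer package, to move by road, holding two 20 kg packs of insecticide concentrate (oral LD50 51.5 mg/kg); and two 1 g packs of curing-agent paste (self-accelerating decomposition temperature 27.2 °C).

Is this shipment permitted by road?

With oral LD50 51.5 mg/kg (< 200 mg/kg), the insecticide concentrate falls in Code Z8.
Curing-agent paste: self-accelerating decomposition temperature 27.2 °C < 75 °C → Code Z1 (Self-Reactive).
Code Z8 quantity: two 20 kg packs = 40 kg.
That is within the Code Z8 road limit of 50 kg.
Code Z1 quantity: two 1 g packs = 2 g.
2 g > 1 g (road limit, Code Z1) — over the limit.

No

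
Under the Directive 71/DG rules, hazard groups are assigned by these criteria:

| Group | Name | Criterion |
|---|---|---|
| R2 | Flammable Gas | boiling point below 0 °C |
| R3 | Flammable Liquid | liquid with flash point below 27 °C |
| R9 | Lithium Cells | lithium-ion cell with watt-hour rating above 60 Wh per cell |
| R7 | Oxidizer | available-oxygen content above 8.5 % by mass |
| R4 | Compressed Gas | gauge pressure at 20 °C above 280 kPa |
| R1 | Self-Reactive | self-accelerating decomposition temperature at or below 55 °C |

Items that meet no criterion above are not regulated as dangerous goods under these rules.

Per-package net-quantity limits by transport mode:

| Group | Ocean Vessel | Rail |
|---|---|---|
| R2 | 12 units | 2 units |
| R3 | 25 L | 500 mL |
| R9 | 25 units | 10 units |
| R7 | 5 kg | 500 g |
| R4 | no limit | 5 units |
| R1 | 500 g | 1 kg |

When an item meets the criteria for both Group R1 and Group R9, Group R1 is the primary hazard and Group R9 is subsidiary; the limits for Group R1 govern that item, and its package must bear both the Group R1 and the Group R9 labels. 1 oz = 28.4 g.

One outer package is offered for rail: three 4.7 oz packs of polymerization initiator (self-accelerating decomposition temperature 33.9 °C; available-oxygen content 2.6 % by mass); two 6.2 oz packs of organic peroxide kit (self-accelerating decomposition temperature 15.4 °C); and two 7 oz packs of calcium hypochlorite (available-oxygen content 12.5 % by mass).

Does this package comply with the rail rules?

Yes

Self-accelerating decomposition temperature 33.9 °C meets the Group R1 criterion (Self-Reactive), so the polymerization initiator is Group R1.
Organic peroxide kit: self-accelerating decomposition temperature 15.4 °C ≤ 55 °C → Group R1 (Self-Reactive).
Calcium hypochlorite: available-oxygen content 12.5 % by mass > 8.5 % by mass → Group R7 (Oxidizer).
Group R1 net quantity: (three 4.7 oz packs = 400.44 g) + (two 6.2 oz packs = 352.16 g) = 752.6 g.
752.6 g ≤ 1 kg (rail limit, Group R1) — within limit.
Group R7 quantity: two 7 oz packs = 397.6 g.
397.6 g is within the rail limit of 500 g for Group R7.
Every hazard group is within its rail limit and no segregation rule is violated.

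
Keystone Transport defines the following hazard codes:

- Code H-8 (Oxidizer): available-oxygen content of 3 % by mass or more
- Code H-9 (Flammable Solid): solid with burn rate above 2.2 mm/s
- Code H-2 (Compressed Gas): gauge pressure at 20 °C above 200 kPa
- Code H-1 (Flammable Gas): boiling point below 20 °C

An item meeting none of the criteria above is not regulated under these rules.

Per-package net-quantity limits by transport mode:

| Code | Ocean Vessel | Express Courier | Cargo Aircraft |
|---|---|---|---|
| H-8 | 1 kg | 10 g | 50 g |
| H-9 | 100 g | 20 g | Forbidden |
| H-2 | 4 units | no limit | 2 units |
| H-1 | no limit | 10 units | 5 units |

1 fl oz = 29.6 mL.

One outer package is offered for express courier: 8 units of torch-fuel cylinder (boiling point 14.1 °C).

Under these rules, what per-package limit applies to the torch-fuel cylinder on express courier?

The torch-fuel cylinder has boiling point 14.1 °C, which is < 20 °C, so it is Code H-1 (Flammable Gas).
The express courier limit for Code H-1 is 10 units.

10 units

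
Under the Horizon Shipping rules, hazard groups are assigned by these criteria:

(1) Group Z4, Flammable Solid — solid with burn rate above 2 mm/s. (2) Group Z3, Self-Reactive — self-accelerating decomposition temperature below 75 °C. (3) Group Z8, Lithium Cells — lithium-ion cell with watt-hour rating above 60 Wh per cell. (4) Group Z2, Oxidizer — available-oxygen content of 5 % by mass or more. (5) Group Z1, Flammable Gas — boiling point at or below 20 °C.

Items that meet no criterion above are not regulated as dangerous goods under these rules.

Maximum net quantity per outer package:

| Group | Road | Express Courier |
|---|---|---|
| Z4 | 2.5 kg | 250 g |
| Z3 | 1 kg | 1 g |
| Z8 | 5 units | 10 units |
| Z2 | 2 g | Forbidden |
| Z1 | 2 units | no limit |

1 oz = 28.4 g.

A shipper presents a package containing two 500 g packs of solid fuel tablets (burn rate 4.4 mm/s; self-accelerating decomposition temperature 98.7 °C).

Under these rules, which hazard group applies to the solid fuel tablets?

Solid fuel tablets: burn rate 4.4 mm/s > 2 mm/s → Group Z4 (Flammable Solid).

Group Z4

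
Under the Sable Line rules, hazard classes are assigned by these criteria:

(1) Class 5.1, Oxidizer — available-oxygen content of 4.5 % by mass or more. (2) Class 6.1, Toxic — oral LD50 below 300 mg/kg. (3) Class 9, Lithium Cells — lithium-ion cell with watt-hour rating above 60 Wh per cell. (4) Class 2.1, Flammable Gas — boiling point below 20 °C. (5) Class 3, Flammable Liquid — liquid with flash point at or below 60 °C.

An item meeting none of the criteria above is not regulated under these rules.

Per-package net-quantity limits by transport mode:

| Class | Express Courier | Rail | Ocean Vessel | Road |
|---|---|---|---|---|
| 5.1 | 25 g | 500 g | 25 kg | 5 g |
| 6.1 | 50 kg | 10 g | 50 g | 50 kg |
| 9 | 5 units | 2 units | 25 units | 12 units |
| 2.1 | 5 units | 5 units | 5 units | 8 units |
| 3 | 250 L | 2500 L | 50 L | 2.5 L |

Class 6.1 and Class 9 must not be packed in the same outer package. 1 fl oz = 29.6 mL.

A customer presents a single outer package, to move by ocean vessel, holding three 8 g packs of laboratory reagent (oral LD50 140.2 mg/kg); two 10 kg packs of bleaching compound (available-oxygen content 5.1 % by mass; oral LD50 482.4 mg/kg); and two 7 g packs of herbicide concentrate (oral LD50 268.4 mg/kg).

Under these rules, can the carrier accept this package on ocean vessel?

Laboratory reagent: oral LD50 140.2 mg/kg < 300 mg/kg → Class 6.1 (Toxic).
The bleaching compound has available-oxygen content 5.1 % by mass, which is ≥ 4.5 % by mass, so it is Class 5.1 (Oxidizer).
With oral LD50 268.4 mg/kg (< 300 mg/kg), the herbicide concentrate falls in Class 6.1.
Class 6.1 net quantity: (three 8 g packs = 24 g) + (two 7 g packs = 14 g) = 38 g.
38 g ≤ 50 g (ocean vessel limit, Class 6.1) — within limit.
Class 5.1 quantity: two 10 kg packs = 20 kg.
20 kg ≤ 25 kg (ocean vessel limit, Class 5.1) — within limit.
The segregation rule (Class 6.1 with Class 9) does not apply to Class 6.1 with Class 5.1.
Every hazard class is within its ocean vessel limit and no segregation rule is violated.

Yes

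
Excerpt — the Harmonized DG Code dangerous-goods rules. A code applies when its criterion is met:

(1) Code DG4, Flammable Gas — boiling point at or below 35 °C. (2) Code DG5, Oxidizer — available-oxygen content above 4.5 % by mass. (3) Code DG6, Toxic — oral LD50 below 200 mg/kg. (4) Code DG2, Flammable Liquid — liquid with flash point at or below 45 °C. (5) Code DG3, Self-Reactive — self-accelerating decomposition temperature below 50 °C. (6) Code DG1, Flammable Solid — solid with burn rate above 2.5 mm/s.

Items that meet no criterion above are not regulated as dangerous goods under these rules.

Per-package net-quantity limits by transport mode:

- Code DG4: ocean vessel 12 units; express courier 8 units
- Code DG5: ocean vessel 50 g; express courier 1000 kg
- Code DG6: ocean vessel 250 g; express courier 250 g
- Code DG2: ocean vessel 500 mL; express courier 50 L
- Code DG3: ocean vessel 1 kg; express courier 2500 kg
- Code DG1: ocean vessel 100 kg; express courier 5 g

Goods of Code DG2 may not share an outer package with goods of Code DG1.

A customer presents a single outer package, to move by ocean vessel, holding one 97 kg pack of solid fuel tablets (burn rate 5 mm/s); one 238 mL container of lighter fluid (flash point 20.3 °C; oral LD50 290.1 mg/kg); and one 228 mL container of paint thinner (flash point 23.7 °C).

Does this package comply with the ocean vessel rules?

No

Solid fuel tablets: burn rate 5 mm/s > 2.5 mm/s → Code DG1 (Flammable Solid).
Flash point 20.3 °C meets the Code DG2 criterion (Flammable Liquid), so the lighter fluid is Code DG2.
Flash point 23.7 °C meets the Code DG2 criterion (Flammable Liquid), so the paint thinner is Code DG2.
Code DG2 net quantity: 238 mL + 228 mL = 466 mL.
466 mL ≤ 500 mL (ocean vessel limit, Code DG2) — within limit.
Code DG1 quantity: 97 kg.
97 kg ≤ 100 kg (ocean vessel limit, Code DG1) — within limit.
Code DG2 and Code DG1 may not share an outer package.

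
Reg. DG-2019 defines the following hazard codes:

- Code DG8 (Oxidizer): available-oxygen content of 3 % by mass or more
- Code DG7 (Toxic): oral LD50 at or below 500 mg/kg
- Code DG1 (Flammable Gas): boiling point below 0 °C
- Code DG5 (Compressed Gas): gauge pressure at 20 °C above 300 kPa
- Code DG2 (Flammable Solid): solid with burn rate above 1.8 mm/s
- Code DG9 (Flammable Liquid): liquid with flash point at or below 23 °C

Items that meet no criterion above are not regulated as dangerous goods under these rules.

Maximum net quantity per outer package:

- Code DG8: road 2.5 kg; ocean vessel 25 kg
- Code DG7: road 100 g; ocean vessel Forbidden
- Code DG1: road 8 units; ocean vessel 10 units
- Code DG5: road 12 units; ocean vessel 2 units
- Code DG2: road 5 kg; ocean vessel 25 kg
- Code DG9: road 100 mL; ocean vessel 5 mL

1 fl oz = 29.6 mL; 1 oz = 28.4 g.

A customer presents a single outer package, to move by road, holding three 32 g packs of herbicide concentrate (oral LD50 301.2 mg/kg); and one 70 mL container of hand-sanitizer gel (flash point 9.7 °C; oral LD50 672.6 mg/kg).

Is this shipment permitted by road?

Yes

Oral LD50 301.2 mg/kg meets the Code DG7 criterion (Toxic), so the herbicide concentrate is Code DG7.
The hand-sanitizer gel has flash point 9.7 °C, which is ≤ 23 °C, so it is Code DG9 (Flammable Liquid).
Code DG7 quantity: three 32 g packs = 96 g.
96 g ≤ 100 g (road limit, Code DG7) — within limit.
Code DG9 quantity: 70 mL.
That is within the Code DG9 road limit of 100 mL.
Every hazard code is within its road limit and no segregation rule is violated.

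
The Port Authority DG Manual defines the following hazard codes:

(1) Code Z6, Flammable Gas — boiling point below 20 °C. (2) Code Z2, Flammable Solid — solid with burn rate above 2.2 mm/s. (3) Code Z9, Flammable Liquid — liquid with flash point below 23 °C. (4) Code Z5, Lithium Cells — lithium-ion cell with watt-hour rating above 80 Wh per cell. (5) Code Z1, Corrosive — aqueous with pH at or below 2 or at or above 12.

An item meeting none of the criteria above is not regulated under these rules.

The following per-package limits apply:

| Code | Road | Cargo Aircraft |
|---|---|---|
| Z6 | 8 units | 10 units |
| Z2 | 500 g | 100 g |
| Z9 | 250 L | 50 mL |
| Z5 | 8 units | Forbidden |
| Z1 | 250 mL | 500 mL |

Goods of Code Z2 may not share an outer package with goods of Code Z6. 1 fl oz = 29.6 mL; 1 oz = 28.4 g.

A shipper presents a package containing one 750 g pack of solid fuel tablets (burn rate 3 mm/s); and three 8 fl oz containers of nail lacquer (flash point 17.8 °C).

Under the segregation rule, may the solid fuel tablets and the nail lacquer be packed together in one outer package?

The solid fuel tablets have burn rate 3 mm/s, which is > 2.2 mm/s, so they are Code Z2 (Flammable Solid).
With flash point 17.8 °C (< 23 °C), the nail lacquer falls in Code Z9.
No segregation rule bars Code Z2 with Code Z9.

Yes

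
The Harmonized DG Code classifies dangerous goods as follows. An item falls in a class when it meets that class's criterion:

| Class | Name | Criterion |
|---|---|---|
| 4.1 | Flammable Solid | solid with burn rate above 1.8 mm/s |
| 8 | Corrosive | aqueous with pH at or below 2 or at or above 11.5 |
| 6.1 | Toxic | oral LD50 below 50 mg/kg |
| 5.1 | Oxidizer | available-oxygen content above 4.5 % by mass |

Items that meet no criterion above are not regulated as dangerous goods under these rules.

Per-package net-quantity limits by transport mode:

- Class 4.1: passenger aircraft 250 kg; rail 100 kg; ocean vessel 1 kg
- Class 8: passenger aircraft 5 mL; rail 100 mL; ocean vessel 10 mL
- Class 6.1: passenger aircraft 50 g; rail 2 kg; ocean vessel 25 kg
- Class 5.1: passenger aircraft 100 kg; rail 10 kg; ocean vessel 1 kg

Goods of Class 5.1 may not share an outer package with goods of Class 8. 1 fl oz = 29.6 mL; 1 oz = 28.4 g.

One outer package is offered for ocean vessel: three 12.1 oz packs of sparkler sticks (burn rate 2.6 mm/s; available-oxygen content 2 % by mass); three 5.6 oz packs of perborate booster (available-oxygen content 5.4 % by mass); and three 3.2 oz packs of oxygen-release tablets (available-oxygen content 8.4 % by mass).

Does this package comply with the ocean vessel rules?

Sparkler sticks: burn rate 2.6 mm/s > 1.8 mm/s → Class 4.1 (Flammable Solid).
Perborate booster: available-oxygen content 5.4 % by mass > 4.5 % by mass → Class 5.1 (Oxidizer).
With available-oxygen content 8.4 % by mass (> 4.5 % by mass), the oxygen-release tablets fall in Class 5.1.
Class 4.1 quantity: three 12.1 oz packs = 1030.92 g.
That exceeds the Class 4.1 ocean vessel limit of 1 kg.
Total Class 5.1: (three 5.6 oz packs = 477.12 g) + (three 3.2 oz packs = 272.64 g) = 749.76 g.
749.76 g ≤ 1 kg (ocean vessel limit, Class 5.1) — within limit.
The segregation rule (Class 5.1 with Class 8) does not apply to Class 4.1 with Class 5.1.

No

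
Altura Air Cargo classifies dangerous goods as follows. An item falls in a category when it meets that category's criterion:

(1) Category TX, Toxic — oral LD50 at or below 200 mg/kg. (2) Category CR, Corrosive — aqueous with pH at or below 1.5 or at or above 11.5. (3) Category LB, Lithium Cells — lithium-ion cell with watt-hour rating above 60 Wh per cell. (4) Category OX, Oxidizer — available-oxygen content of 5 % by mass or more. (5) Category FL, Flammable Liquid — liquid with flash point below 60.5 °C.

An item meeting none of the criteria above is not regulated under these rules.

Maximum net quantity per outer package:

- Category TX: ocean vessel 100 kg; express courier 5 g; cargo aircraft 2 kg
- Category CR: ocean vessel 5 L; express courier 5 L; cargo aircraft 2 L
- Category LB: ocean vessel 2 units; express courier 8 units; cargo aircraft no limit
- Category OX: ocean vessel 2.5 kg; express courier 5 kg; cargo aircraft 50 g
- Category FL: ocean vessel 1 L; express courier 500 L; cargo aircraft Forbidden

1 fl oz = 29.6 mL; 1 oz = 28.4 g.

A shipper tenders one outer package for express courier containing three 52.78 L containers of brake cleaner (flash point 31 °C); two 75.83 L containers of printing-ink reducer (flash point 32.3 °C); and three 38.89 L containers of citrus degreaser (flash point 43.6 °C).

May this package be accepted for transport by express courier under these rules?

Yes

Brake cleaner: flash point 31 °C < 60.5 °C → Category FL (Flammable Liquid).
Flash point 32.3 °C meets the Category FL criterion (Flammable Liquid), so the printing-ink reducer is Category FL.
Flash point 43.6 °C meets the Category FL criterion (Flammable Liquid), so the citrus degreaser is Category FL.
Total Category FL: (three 52.78 L containers = 158.34 L) + (two 75.83 L containers = 151.66 L) + (three 38.89 L containers = 116.67 L) = 426.67 L.
That is within the Category FL express courier limit of 500 L.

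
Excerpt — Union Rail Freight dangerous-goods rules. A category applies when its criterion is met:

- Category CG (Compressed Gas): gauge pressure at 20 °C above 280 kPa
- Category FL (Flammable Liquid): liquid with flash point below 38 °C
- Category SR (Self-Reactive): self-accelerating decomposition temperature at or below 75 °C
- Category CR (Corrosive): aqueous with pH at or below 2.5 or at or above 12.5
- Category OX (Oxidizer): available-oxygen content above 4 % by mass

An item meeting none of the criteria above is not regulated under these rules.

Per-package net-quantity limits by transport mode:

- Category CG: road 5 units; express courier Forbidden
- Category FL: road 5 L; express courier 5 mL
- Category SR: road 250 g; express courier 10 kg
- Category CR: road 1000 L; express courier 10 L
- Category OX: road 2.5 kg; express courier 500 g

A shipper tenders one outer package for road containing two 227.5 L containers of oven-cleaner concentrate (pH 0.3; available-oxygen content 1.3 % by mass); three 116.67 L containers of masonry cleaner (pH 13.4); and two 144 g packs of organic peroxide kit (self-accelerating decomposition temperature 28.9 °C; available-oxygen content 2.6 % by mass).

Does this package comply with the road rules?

The oven-cleaner concentrate has pH 0.3, which is ≤ 2.5, so it is Category CR (Corrosive).
The masonry cleaner has pH 13.4, which is ≥ 12.5, so it is Category CR (Corrosive).
Self-accelerating decomposition temperature 28.9 °C meets the Category SR criterion (Self-Reactive), so the organic peroxide kit is Category SR.
Category SR quantity: two 144 g packs = 288 g.
288 g exceeds the road limit of 250 g for Category SR.
Total Category CR: (two 227.5 L containers = 455 L) + (three 116.67 L containers = 350.01 L) = 805.01 L.
805.01 L ≤ 1000 L (road limit, Category CR) — within limit.

No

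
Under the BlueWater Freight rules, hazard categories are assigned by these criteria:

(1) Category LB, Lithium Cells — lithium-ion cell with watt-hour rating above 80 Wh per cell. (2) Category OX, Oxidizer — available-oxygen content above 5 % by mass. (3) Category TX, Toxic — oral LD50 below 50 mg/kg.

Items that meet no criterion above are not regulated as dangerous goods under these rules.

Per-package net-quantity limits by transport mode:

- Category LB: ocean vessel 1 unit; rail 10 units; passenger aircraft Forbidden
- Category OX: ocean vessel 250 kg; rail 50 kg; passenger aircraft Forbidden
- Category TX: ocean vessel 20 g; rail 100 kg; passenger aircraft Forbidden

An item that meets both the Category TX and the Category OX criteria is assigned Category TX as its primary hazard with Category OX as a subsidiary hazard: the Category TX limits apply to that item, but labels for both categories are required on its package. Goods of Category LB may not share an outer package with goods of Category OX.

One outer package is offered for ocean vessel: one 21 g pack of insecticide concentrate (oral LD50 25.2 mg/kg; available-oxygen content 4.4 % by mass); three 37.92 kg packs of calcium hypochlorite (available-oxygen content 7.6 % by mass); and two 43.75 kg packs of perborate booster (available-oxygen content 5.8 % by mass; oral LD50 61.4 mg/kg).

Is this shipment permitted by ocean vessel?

With oral LD50 25.2 mg/kg (< 50 mg/kg), the insecticide concentrate falls in Category TX.
Available-oxygen content 7.6 % by mass meets the Category OX criterion (Oxidizer), so the calcium hypochlorite is Category OX.
Perborate booster: available-oxygen content 5.8 % by mass > 5 % by mass → Category OX (Oxidizer).
Category OX net quantity: (three 37.92 kg packs = 113.76 kg) + (two 43.75 kg packs = 87.5 kg) = 201.26 kg.
201.26 kg is within the ocean vessel limit of 250 kg for Category OX.
Category TX quantity: 21 g.
21 g exceeds the ocean vessel limit of 20 g for Category TX.
The segregation rule (Category LB with Category OX) does not apply to Category OX with Category TX.

No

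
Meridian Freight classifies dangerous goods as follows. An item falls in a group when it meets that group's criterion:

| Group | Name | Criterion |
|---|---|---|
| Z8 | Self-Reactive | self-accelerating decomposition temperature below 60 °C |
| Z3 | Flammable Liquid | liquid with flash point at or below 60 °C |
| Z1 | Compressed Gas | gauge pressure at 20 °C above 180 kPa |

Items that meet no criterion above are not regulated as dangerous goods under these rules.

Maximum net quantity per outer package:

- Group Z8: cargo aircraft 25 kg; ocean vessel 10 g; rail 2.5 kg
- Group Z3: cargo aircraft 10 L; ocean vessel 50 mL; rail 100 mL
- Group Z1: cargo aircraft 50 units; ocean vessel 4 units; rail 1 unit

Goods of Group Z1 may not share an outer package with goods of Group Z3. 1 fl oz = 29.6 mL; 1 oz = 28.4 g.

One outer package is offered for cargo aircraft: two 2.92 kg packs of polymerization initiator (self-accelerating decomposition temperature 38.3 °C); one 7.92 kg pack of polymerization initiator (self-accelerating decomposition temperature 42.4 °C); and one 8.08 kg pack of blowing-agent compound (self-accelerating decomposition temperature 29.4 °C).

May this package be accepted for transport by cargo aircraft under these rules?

Yes

Self-accelerating decomposition temperature 38.3 °C meets the Group Z8 criterion (Self-Reactive), so the polymerization initiator is Group Z8.
Polymerization initiator: self-accelerating decomposition temperature 42.4 °C < 60 °C → Group Z8 (Self-Reactive).
The blowing-agent compound has self-accelerating decomposition temperature 29.4 °C, which is < 60 °C, so it is Group Z8 (Self-Reactive).
Total Group Z8: (two 2.92 kg packs = 5.84 kg) + 7.92 kg + 8.08 kg = 21.84 kg.
That is within the Group Z8 cargo aircraft limit of 25 kg.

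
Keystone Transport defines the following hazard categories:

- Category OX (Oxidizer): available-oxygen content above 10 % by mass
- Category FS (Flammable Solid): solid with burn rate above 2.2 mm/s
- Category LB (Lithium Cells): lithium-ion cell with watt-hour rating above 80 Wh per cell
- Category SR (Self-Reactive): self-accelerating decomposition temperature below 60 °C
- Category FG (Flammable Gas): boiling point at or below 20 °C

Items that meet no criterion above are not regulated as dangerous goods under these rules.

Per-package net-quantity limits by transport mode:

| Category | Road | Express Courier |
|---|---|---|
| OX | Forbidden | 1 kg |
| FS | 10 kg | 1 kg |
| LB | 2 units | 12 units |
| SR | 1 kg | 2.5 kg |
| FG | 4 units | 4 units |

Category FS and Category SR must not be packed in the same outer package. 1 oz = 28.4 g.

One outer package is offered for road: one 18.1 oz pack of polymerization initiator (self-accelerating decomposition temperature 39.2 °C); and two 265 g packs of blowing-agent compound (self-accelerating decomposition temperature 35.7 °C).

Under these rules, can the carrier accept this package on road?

Self-accelerating decomposition temperature 39.2 °C meets the Category SR criterion (Self-Reactive), so the polymerization initiator is Category SR.
Blowing-agent compound: self-accelerating decomposition temperature 35.7 °C < 60 °C → Category SR (Self-Reactive).
Total Category SR: (one 18.1 oz pack = 514.04 g) + (two 265 g packs = 530 g) = 1044.04 g.
That exceeds the Category SR road limit of 1 kg.

No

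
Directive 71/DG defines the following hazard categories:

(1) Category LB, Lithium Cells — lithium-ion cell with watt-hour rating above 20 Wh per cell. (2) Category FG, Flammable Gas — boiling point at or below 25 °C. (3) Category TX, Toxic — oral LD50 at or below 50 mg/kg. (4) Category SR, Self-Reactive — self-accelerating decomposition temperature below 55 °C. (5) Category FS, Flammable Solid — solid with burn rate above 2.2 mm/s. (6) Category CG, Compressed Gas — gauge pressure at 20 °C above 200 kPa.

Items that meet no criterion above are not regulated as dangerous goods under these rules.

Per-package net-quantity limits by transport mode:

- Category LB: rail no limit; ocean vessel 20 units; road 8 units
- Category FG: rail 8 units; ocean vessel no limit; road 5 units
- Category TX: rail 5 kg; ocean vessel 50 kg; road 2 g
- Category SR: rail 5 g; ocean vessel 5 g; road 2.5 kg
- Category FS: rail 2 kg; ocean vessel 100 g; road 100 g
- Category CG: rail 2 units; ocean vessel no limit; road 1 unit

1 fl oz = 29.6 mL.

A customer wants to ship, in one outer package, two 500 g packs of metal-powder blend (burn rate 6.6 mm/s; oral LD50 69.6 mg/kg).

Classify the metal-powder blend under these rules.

Category FS

With burn rate 6.6 mm/s (> 2.2 mm/s), the metal-powder blend falls in Category FS.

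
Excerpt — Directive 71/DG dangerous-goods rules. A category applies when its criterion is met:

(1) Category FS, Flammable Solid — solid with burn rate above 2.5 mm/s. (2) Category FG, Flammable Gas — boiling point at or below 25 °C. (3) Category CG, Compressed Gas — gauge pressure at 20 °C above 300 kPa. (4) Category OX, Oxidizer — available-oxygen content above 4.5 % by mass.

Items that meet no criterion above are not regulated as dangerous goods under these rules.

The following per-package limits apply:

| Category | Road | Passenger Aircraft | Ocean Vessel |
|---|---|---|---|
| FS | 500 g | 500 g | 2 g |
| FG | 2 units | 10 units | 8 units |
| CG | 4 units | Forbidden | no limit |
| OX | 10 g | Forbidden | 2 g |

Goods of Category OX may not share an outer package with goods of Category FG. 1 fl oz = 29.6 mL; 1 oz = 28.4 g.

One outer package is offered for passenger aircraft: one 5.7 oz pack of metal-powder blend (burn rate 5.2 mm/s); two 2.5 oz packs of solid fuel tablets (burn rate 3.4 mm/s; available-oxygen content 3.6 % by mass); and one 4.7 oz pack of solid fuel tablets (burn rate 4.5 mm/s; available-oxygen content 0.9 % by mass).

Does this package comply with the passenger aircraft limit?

Yes

The metal-powder blend has burn rate 5.2 mm/s, which is > 2.5 mm/s, so it is Category FS (Flammable Solid).
The solid fuel tablets have burn rate 3.4 mm/s, which is > 2.5 mm/s, so they are Category FS (Flammable Solid).
With burn rate 4.5 mm/s (> 2.5 mm/s), the solid fuel tablets fall in Category FS.
Total Category FS: (one 5.7 oz pack = 161.88 g) + (two 2.5 oz packs = 142 g) + (one 4.7 oz pack = 133.48 g) = 437.36 g.
That is within the Category FS passenger aircraft limit of 500 g.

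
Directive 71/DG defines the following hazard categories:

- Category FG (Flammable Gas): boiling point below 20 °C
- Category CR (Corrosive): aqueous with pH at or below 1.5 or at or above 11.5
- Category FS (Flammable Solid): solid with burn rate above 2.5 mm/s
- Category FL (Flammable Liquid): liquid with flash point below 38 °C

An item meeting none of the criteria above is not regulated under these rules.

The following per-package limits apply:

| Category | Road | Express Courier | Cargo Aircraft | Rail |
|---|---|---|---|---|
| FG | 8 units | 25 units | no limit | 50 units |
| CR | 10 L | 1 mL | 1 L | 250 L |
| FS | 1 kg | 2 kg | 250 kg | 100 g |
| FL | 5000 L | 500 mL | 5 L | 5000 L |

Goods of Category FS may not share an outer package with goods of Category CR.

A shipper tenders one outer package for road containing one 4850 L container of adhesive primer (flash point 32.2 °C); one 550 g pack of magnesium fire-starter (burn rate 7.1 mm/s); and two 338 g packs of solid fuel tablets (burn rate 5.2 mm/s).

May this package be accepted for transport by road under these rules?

No

Flash point 32.2 °C meets the Category FL criterion (Flammable Liquid), so the adhesive primer is Category FL.
The magnesium fire-starter has burn rate 7.1 mm/s, which is > 2.5 mm/s, so it is Category FS (Flammable Solid).
With burn rate 5.2 mm/s (> 2.5 mm/s), the solid fuel tablets fall in Category FS.
Total Category FS: 550 g + (two 338 g packs = 676 g) = 1.226 kg.
1.226 kg exceeds the road limit of 1 kg for Category FS.
Category FL quantity: 4850 L.
4850 L ≤ 5000 L (road limit, Category FL) — within limit.
The segregation rule (Category FS with Category CR) does not apply to Category FS with Category FL.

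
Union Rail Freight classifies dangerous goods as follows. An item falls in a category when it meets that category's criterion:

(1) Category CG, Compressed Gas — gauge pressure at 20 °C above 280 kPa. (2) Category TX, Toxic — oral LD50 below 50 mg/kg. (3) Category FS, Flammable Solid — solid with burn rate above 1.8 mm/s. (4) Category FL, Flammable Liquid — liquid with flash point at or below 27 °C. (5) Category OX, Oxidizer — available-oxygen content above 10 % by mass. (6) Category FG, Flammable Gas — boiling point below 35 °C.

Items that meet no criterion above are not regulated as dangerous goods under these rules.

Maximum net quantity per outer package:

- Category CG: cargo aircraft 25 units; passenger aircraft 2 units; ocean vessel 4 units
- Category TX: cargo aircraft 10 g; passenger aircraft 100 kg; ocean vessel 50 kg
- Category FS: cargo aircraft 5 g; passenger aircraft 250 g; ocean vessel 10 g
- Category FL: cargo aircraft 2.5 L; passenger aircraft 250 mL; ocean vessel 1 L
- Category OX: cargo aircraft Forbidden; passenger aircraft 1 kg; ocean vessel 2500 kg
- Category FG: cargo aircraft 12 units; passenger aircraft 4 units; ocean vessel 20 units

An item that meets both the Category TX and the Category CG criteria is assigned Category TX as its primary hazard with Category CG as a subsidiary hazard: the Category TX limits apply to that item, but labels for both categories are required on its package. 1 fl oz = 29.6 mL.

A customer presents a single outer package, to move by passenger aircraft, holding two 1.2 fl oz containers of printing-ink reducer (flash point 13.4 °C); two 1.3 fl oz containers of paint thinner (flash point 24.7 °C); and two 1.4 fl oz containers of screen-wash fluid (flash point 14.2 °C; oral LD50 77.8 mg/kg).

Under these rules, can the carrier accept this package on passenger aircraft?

Yes

Flash point 13.4 °C meets the Category FL criterion (Flammable Liquid), so the printing-ink reducer is Category FL.
The paint thinner has flash point 24.7 °C, which is ≤ 27 °C, so it is Category FL (Flammable Liquid).
Screen-wash fluid: flash point 14.2 °C ≤ 27 °C → Category FL (Flammable Liquid).
Category FL net quantity: (two 1.2 fl oz containers = 71.04 mL) + (two 1.3 fl oz containers = 76.96 mL) + (two 1.4 fl oz containers = 82.88 mL) = 230.88 mL.
230.88 mL ≤ 250 mL (passenger aircraft limit, Category FL) — within limit.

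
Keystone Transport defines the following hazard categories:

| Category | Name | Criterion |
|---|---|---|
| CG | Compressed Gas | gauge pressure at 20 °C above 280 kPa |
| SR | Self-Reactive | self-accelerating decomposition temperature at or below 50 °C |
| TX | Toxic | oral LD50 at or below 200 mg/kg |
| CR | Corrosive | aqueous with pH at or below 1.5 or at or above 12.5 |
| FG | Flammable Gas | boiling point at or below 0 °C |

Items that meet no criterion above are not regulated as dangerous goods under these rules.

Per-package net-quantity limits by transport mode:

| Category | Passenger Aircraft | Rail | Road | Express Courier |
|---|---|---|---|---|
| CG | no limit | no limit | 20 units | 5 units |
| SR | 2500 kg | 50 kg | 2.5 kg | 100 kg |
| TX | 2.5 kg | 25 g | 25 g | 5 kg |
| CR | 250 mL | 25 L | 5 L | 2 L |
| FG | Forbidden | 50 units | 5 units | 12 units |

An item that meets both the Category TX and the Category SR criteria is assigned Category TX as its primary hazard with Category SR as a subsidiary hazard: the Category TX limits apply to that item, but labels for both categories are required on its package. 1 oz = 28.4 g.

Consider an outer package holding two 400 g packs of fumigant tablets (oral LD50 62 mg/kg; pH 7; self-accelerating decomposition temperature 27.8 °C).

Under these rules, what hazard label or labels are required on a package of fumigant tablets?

Fumigant tablets: oral LD50 62 mg/kg ≤ 200 mg/kg → Category TX (Toxic).
With self-accelerating decomposition temperature 27.8 °C (≤ 50 °C), the fumigant tablets fall in Category SR.
By the precedence rule Category TX is primary and Category SR is subsidiary, and that rule requires both labels on the package.

Category SR and TX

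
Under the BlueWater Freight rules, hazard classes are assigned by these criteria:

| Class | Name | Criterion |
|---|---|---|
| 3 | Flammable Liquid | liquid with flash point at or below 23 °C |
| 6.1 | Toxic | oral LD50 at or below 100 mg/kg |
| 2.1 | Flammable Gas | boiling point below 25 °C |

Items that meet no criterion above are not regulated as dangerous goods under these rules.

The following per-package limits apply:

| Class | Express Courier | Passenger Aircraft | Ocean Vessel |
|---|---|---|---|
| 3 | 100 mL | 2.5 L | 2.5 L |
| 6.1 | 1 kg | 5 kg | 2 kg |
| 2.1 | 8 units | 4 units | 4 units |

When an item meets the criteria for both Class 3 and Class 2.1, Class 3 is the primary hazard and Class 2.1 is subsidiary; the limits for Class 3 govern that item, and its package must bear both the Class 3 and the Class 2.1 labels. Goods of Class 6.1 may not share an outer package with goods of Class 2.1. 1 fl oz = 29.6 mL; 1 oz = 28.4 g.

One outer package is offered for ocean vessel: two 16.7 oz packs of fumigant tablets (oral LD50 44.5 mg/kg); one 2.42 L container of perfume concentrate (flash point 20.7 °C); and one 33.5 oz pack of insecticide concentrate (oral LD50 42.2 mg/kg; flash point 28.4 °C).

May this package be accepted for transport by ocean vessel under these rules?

Oral LD50 44.5 mg/kg meets the Class 6.1 criterion (Toxic), so the fumigant tablets are Class 6.1.
Perfume concentrate: flash point 20.7 °C ≤ 23 °C → Class 3 (Flammable Liquid).
The insecticide concentrate has oral LD50 42.2 mg/kg, which is ≤ 100 mg/kg, so it is Class 6.1 (Toxic).
Class 6.1 net quantity: (two 16.7 oz packs = 948.56 g) + (one 33.5 oz pack = 951.4 g) = 1899.96 g.
That is within the Class 6.1 ocean vessel limit of 2 kg.
Class 3 quantity: 2.42 L.
2.42 L is within the ocean vessel limit of 2.5 L for Class 3.
The segregation rule (Class 6.1 with Class 2.1) does not apply to Class 6.1 with Class 3.
Every hazard class is within its ocean vessel limit and no segregation rule is violated.

Yes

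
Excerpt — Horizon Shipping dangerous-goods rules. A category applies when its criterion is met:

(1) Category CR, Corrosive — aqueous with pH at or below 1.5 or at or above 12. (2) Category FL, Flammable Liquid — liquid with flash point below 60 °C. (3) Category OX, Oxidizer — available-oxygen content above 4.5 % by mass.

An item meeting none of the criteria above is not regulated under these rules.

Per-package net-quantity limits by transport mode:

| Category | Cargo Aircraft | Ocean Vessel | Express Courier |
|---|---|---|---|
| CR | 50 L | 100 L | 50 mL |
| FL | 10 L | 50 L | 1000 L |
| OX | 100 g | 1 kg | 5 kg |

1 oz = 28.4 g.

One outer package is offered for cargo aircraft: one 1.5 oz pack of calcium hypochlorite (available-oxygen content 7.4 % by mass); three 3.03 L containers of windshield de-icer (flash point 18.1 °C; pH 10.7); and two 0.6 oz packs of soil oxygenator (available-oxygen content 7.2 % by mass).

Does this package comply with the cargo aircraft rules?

Available-oxygen content 7.4 % by mass meets the Category OX criterion (Oxidizer), so the calcium hypochlorite is Category OX.
Windshield de-icer: flash point 18.1 °C < 60 °C → Category FL (Flammable Liquid).
Soil oxygenator: available-oxygen content 7.2 % by mass > 4.5 % by mass → Category OX (Oxidizer).
Total Category OX: (one 1.5 oz pack = 42.6 g) + (two 0.6 oz packs = 34.08 g) = 76.68 g.
76.68 g is within the cargo aircraft limit of 100 g for Category OX.
Category FL quantity: three 3.03 L containers = 9.09 L.
9.09 L ≤ 10 L (cargo aircraft limit, Category FL) — within limit.
Every hazard category is within its cargo aircraft limit and no segregation rule is violated.

Yes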